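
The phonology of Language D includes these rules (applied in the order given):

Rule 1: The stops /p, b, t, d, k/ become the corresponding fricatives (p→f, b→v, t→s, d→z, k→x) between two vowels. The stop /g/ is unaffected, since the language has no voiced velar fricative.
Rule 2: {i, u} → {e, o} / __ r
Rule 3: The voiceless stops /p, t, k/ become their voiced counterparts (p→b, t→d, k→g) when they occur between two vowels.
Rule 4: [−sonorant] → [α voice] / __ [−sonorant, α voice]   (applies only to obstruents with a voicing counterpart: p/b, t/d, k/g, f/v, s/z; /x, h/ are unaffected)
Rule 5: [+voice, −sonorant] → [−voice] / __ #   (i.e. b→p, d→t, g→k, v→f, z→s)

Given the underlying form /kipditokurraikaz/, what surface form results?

Rule 1 (intervocalic spirantization): /t/ is a stop between vowels /i/ and /o/, so it spirantizes to the fricative [s]. /k/ is a stop between vowels /o/ and /u/, so it spirantizes to the fricative [x]. /k/ is a stop between vowels /i/ and /a/, so it spirantizes to the fricative [x]. /kipditokurraikaz/ → kipdisoxurraixaz.
Rule 2 (pre-rhotic lowering): /u/ is a high vowel immediately before /r/, so it lowers to [o]. /kipdisoxurraixaz/ → kipdisoxorraixaz.
Rule 3 (intervocalic voicing): no segment meets the environment; /kipdisoxorraixaz/ is unchanged.
Rule 4 (regressive voicing assimilation): /p/ precedes the voiced obstruent /d/, so it voices to [b] by assimilation. /kipdisoxorraixaz/ → kibdisoxorraixaz.
Rule 5 (final devoicing): /z/ is a voiced obstruent in word-final position, so it devoices to [s]. /kibdisoxorraixaz/ → kibdisoxorraixas.

kibdisoxorraixas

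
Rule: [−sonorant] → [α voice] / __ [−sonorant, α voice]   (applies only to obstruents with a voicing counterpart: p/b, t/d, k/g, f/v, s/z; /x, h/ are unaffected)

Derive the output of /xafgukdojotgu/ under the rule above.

/f/ precedes the voiced obstruent /g/, so it voices to [v] by assimilation.
/k/ precedes the voiced obstruent /d/, so it voices to [g] by assimilation.
/t/ precedes the voiced obstruent /g/, so it voices to [d] by assimilation.
The other instances of /g/, /d/ do not occur in the required environment and remain unchanged.
Surface form: [xavgugdojodgu].

xavgugdojodgu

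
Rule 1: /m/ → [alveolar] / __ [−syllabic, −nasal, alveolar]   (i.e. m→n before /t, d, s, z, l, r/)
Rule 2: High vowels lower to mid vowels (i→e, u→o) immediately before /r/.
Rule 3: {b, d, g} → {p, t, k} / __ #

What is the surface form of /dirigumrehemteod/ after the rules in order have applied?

Rule 1 (nasal place assimilation): /m/ precedes the alveolar consonant /r/, so it assimilates in place to [n]. /m/ precedes the alveolar consonant /t/, so it assimilates in place to [n]. /dirigumrehemteod/ → dirigunrehenteod.
Rule 2 (pre-rhotic lowering): /i/ is a high vowel immediately before /r/, so it lowers to [e]. /dirigunrehenteod/ → derigunrehenteod.
Rule 3 (final devoicing): /d/ is a voiced stop in word-final position, so it devoices to [t]. /derigunrehenteod/ → derigunrehenteot.

derigunrehenteot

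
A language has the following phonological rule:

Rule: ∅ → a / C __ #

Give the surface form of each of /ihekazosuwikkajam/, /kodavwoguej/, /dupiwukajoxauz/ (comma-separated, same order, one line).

ihekazosuwikkajama, kodavwogueja, dupiwukajoxauza

/ihekazosuwikkajam/: the form ends in the consonant /m/, so [a] is inserted word-finally. → [ihekazosuwikkajama].
/kodavwoguej/: the form ends in the consonant /j/, so [a] is inserted word-finally. → [kodavwogueja].
/dupiwukajoxauz/: the form ends in the consonant /z/, so [a] is inserted word-finally. → [dupiwukajoxauza].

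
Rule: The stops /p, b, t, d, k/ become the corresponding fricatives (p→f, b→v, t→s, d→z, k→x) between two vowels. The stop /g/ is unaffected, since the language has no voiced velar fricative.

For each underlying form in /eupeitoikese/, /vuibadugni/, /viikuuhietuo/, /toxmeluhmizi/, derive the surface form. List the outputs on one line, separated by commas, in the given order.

/eupeitoikese/: /p/ is a stop between vowels /u/ and /e/, so it spirantizes to the fricative [f]. /t/ is a stop between vowels /i/ and /o/, so it spirantizes to the fricative [s]. /k/ is a stop between vowels /i/ and /e/, so it spirantizes to the fricative [x]. → [eufeisoixese].
/vuibadugni/: /b/ is a stop between vowels /i/ and /a/, so it spirantizes to the fricative [v]. /d/ is a stop between vowels /a/ and /u/, so it spirantizes to the fricative [z]. → [vuivazugni].
/viikuuhietuo/: /k/ is a stop between vowels /i/ and /u/, so it spirantizes to the fricative [x]. /t/ is a stop between vowels /e/ and /u/, so it spirantizes to the fricative [s]. → [viixuuhiesuo].
/toxmeluhmizi/: the rule's environment is not met; surfaces unchanged as [toxmeluhmizi].

eufeisoixese, vuivazugni, viixuuhiesuo, toxmeluhmizi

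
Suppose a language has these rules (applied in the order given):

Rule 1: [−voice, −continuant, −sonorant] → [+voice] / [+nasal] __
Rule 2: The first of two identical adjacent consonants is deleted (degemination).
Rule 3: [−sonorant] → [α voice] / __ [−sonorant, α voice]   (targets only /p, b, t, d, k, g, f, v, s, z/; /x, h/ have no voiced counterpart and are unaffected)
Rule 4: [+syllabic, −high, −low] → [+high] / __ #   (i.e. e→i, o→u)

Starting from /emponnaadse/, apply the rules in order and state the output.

Rule 1 (post-nasal voicing): /p/ is a voiceless stop immediately after the nasal /m/, so it voices to [b]. /emponnaadse/ → embonnaadse.
Rule 2 (degemination): /nn/ is a geminate; the first /n/ deletes. /embonnaadse/ → embonaadse.
Rule 3 (regressive voicing assimilation): /d/ precedes the voiceless obstruent /s/, so it devoices to [t] by assimilation. /embonaadse/ → embonaatse.
Rule 4 (final vowel raising): /e/ is a mid vowel in word-final position, so it raises to [i]. /embonaatse/ → embonaatsi.

embonaatsi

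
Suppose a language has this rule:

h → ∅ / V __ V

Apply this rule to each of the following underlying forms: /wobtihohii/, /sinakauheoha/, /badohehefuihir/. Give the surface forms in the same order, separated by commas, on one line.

wobtioii, sinakaueoa, badoeefuiir

/wobtihohii/: /h/ occurs between vowels /i/ and /o/, so it deletes. /h/ occurs between vowels /o/ and /i/, so it deletes. → [wobtioii].
/sinakauheoha/: /h/ occurs between vowels /u/ and /e/, so it deletes. /h/ occurs between vowels /o/ and /a/, so it deletes. → [sinakaueoa].
/badohehefuihir/: /h/ occurs between vowels /o/ and /e/, so it deletes. /h/ occurs between vowels /e/ and /e/, so it deletes. /h/ occurs between vowels /i/ and /i/, so it deletes. → [badoeefuiir].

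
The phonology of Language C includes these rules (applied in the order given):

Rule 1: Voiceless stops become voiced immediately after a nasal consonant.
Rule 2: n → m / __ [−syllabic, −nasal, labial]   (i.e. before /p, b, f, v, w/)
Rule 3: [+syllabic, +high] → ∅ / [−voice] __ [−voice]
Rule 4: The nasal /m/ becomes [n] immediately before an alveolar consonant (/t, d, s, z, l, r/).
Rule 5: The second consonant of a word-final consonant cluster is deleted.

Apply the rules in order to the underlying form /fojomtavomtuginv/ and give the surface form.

fojondavondugim

Rule 1 (post-nasal voicing): /t/ is a voiceless stop immediately after the nasal /m/, so it voices to [d]. /t/ is a voiceless stop immediately after the nasal /m/, so it voices to [d]. /fojomtavomtuginv/ → fojomdavomduginv.
Rule 2 (nasal place assimilation): /n/ precedes the labial consonant /v/, so it assimilates in place to [m]. /fojomdavomduginv/ → fojomdavomdugimv.
Rule 3 (high vowel syncope): no segment meets the environment; /fojomdavomdugimv/ is unchanged.
Rule 4 (nasal place assimilation): /m/ precedes the alveolar consonant /d/, so it assimilates in place to [n]. /m/ precedes the alveolar consonant /d/, so it assimilates in place to [n]. /fojomdavomdugimv/ → fojondavondugimv.
Rule 5 (final cluster simplification): /v/ is the second consonant of a word-final cluster /mv/, so it deletes. /fojondavondugimv/ → fojondavondugim.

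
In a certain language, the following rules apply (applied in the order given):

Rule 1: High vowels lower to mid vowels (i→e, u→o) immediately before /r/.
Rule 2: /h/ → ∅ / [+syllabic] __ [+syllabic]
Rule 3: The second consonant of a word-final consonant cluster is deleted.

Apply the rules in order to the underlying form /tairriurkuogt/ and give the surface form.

Rule 1 (pre-rhotic lowering): /i/ is a high vowel immediately before /r/, so it lowers to [e]. /u/ is a high vowel immediately before /r/, so it lowers to [o]. /tairriurkuogt/ → taerriorkuogt.
Rule 2 (intervocalic h-deletion): no segment meets the environment; /taerriorkuogt/ is unchanged.
Rule 3 (final cluster simplification): /t/ is the second consonant of a word-final cluster /gt/, so it deletes. /taerriorkuogt/ → taerriorkuog.

taerriorkuog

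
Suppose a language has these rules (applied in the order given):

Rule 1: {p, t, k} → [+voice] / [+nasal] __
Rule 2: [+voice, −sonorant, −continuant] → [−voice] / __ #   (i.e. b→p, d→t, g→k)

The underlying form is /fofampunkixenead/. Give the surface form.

fofambungixeneat

Rule 1 (post-nasal voicing): /p/ is a voiceless stop immediately after the nasal /m/, so it voices to [b]. /k/ is a voiceless stop immediately after the nasal /n/, so it voices to [g]. /fofampunkixenead/ → fofambungixenead.
Rule 2 (final devoicing): /d/ is a voiced stop in word-final position, so it devoices to [t]. /fofambungixenead/ → fofambungixeneat.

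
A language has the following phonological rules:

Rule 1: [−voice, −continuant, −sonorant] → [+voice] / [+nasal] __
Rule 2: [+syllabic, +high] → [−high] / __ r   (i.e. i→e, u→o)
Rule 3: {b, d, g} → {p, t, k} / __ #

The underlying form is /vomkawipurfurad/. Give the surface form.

vomgawiporforat

Rule 1 (post-nasal voicing): /k/ is a voiceless stop immediately after the nasal /m/, so it voices to [g]. /vomkawipurfurad/ → vomgawipurfurad.
Rule 2 (pre-rhotic lowering): /u/ is a high vowel immediately before /r/, so it lowers to [o]. /u/ is a high vowel immediately before /r/, so it lowers to [o]. /vomgawipurfurad/ → vomgawiporforad.
Rule 3 (final devoicing): /d/ is a voiced stop in word-final position, so it devoices to [t]. /vomgawiporforad/ → vomgawiporforat.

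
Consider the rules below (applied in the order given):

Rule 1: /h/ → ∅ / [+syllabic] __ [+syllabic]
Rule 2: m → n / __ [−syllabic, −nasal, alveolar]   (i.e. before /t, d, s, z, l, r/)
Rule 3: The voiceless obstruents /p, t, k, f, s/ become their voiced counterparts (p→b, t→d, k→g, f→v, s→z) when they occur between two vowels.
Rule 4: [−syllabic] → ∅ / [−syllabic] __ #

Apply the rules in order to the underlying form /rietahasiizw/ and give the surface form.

riedaaziiz

Rule 1 (intervocalic h-deletion): /h/ occurs between vowels /a/ and /a/, so it deletes. /rietahasiizw/ → rietaasiizw.
Rule 2 (nasal place assimilation): no segment meets the environment; /rietaasiizw/ is unchanged.
Rule 3 (intervocalic voicing): /t/ is a voiceless obstruent between vowels /e/ and /a/, so it voices to [d]. /s/ is a voiceless obstruent between vowels /a/ and /i/, so it voices to [z]. /rietaasiizw/ → riedaaziizw.
Rule 4 (final cluster simplification): /w/ is the second consonant of a word-final cluster /zw/, so it deletes. /riedaaziizw/ → riedaaziiz.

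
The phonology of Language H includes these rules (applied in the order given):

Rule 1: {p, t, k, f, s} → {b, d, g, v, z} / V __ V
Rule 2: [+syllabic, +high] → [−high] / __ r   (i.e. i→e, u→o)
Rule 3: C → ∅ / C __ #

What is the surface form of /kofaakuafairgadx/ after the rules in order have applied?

kovaaguavaergad

Rule 1 (intervocalic voicing): /f/ is a voiceless obstruent between vowels /o/ and /a/, so it voices to [v]. /k/ is a voiceless obstruent between vowels /a/ and /u/, so it voices to [g]. /f/ is a voiceless obstruent between vowels /a/ and /a/, so it voices to [v]. /kofaakuafairgadx/ → kovaaguavairgadx.
Rule 2 (pre-rhotic lowering): /i/ is a high vowel immediately before /r/, so it lowers to [e]. /kovaaguavairgadx/ → kovaaguavaergadx.
Rule 3 (final cluster simplification): /x/ is the second consonant of a word-final cluster /dx/, so it deletes. /kovaaguavaergadx/ → kovaaguavaergad.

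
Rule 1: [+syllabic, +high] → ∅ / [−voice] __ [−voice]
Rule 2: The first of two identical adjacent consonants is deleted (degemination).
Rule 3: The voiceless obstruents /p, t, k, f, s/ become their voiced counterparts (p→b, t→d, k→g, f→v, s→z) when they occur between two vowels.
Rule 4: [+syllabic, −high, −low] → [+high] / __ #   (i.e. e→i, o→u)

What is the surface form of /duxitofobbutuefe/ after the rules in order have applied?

duxtovobuduevi

Rule 1 (high vowel syncope): /i/ is a high vowel flanked by voiceless consonants /x/ and /t/, so it deletes. /duxitofobbutuefe/ → duxtofobbutuefe.
Rule 2 (degemination): /bb/ is a geminate; the first /b/ deletes. /duxtofobbutuefe/ → duxtofobutuefe.
Rule 3 (intervocalic voicing): /f/ is a voiceless obstruent between vowels /o/ and /o/, so it voices to [v]. /t/ is a voiceless obstruent between vowels /u/ and /u/, so it voices to [d]. /f/ is a voiceless obstruent between vowels /e/ and /e/, so it voices to [v]. /duxtofobutuefe/ → duxtovobudueve.
Rule 4 (final vowel raising): /e/ is a mid vowel in word-final position, so it raises to [i]. /duxtovobudueve/ → duxtovobuduevi.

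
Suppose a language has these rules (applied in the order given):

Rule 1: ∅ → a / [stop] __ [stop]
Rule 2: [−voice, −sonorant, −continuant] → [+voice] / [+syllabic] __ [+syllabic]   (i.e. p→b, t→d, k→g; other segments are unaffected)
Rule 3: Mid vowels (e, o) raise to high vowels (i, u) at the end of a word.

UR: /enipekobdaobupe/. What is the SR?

enibegobadaobubi

Rule 1 (stop-cluster a-epenthesis): /b/ and /d/ form a stop–stop cluster, so [a] is inserted between them. /enipekobdaobupe/ → enipekobadaobupe.
Rule 2 (intervocalic voicing): /p/ is a voiceless stop between vowels /i/ and /e/, so it voices to [b]. /k/ is a voiceless stop between vowels /e/ and /o/, so it voices to [g]. /p/ is a voiceless stop between vowels /u/ and /e/, so it voices to [b]. /enipekobadaobupe/ → enibegobadaobube.
Rule 3 (final vowel raising): /e/ is a mid vowel in word-final position, so it raises to [i]. /enibegobadaobube/ → enibegobadaobubi.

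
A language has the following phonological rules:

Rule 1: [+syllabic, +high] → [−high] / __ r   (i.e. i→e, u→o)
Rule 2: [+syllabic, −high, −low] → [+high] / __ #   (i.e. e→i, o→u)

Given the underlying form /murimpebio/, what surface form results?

Rule 1 (pre-rhotic lowering): /u/ is a high vowel immediately before /r/, so it lowers to [o]. /murimpebio/ → morimpebio.
Rule 2 (final vowel raising): /o/ is a mid vowel in word-final position, so it raises to [u]. /morimpebio/ → morimpebiu.

morimpebiu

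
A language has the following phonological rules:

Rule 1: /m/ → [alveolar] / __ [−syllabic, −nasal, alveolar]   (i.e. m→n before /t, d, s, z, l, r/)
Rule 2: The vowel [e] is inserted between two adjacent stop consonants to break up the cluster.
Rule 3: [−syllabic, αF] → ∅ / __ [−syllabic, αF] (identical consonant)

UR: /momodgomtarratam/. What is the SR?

Rule 1 (nasal place assimilation): /m/ precedes the alveolar consonant /t/, so it assimilates in place to [n]. /momodgomtarratam/ → momodgontarratam.
Rule 2 (stop-cluster e-epenthesis): /d/ and /g/ form a stop–stop cluster, so [e] is inserted between them. /momodgontarratam/ → momodegontarratam.
Rule 3 (degemination): /rr/ is a geminate; the first /r/ deletes. /momodegontarratam/ → momodegontaratam.

momodegontaratam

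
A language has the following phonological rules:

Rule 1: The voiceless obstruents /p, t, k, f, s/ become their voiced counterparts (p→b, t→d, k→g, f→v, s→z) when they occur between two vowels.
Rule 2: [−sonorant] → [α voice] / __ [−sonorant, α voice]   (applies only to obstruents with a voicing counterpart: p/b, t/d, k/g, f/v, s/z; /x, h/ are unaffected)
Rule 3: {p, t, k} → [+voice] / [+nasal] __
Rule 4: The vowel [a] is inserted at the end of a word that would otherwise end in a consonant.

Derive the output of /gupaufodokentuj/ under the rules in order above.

Rule 1 (intervocalic voicing): /p/ is a voiceless obstruent between vowels /u/ and /a/, so it voices to [b]. /f/ is a voiceless obstruent between vowels /u/ and /o/, so it voices to [v]. /k/ is a voiceless obstruent between vowels /o/ and /e/, so it voices to [g]. /gupaufodokentuj/ → gubauvodogentuj.
Rule 2 (regressive voicing assimilation): no segment meets the environment; /gubauvodogentuj/ is unchanged.
Rule 3 (post-nasal voicing): /t/ is a voiceless stop immediately after the nasal /n/, so it voices to [d]. /gubauvodogentuj/ → gubauvodogenduj.
Rule 4 (final a-epenthesis): the form ends in the consonant /j/, so [a] is inserted word-finally. /gubauvodogenduj/ → gubauvodogenduja.

gubauvodogenduja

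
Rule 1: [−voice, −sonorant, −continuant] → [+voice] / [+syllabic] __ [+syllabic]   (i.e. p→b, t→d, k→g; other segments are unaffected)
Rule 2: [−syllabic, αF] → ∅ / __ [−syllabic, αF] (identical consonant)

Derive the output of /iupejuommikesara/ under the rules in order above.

Rule 1 (intervocalic voicing): /p/ is a voiceless stop between vowels /u/ and /e/, so it voices to [b]. /k/ is a voiceless stop between vowels /i/ and /e/, so it voices to [g]. /iupejuommikesara/ → iubejuommigesara.
Rule 2 (degemination): /mm/ is a geminate; the first /m/ deletes. /iubejuommigesara/ → iubejuomigesara.

iubejuomigesara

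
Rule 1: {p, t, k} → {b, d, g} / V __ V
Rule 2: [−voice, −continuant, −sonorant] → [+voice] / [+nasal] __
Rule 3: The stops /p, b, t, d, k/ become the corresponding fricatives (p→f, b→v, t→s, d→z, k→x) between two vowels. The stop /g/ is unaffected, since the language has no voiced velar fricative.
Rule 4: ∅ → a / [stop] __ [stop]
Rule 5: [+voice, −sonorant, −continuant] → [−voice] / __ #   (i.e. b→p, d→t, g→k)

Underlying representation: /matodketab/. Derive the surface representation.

mazodakezap

Rule 1 (intervocalic voicing): /t/ is a voiceless stop between vowels /a/ and /o/, so it voices to [d]. /t/ is a voiceless stop between vowels /e/ and /a/, so it voices to [d]. /matodketab/ → madodkedab.
Rule 2 (post-nasal voicing): no segment meets the environment; /madodkedab/ is unchanged.
Rule 3 (intervocalic spirantization): /d/ is a stop between vowels /a/ and /o/, so it spirantizes to the fricative [z]. /d/ is a stop between vowels /e/ and /a/, so it spirantizes to the fricative [z]. /madodkedab/ → mazodkezab.
Rule 4 (stop-cluster a-epenthesis): /d/ and /k/ form a stop–stop cluster, so [a] is inserted between them. /mazodkezab/ → mazodakezab.
Rule 5 (final devoicing): /b/ is a voiced stop in word-final position, so it devoices to [p]. /mazodakezab/ → mazodakezap.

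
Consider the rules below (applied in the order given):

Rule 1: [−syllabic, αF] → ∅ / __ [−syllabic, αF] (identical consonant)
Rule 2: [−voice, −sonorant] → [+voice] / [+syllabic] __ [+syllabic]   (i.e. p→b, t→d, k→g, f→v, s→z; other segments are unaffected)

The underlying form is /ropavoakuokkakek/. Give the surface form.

Rule 1 (degemination): /kk/ is a geminate; the first /k/ deletes. /ropavoakuokkakek/ → ropavoakuokakek.
Rule 2 (intervocalic voicing): /p/ is a voiceless obstruent between vowels /o/ and /a/, so it voices to [b]. /k/ is a voiceless obstruent between vowels /a/ and /u/, so it voices to [g]. /k/ is a voiceless obstruent between vowels /o/ and /a/, so it voices to [g]. /k/ is a voiceless obstruent between vowels /a/ and /e/, so it voices to [g]. /ropavoakuokakek/ → robavoaguogagek.

robavoaguogagek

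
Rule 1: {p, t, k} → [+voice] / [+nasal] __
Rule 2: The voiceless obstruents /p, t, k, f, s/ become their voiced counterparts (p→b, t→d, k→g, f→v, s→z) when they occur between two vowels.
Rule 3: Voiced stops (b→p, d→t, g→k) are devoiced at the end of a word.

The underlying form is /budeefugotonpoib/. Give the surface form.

Rule 1 (post-nasal voicing): /p/ is a voiceless stop immediately after the nasal /n/, so it voices to [b]. /budeefugotonpoib/ → budeefugotonboib.
Rule 2 (intervocalic voicing): /f/ is a voiceless obstruent between vowels /e/ and /u/, so it voices to [v]. /t/ is a voiceless obstruent between vowels /o/ and /o/, so it voices to [d]. /budeefugotonboib/ → budeevugodonboib.
Rule 3 (final devoicing): /b/ is a voiced stop in word-final position, so it devoices to [p]. /budeevugodonboib/ → budeevugodonboip.

budeevugodonboip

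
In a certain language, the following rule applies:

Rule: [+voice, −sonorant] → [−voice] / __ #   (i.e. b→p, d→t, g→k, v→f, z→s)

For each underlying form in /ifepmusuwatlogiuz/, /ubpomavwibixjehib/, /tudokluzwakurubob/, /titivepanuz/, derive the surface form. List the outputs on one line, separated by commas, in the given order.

ifepmusuwatlogius, ubpomavwibixjehip, tudokluzwakurubop, titivepanus

/ifepmusuwatlogiuz/: /z/ is a voiced obstruent in word-final position, so it devoices to [s]. → [ifepmusuwatlogius].
/ubpomavwibixjehib/: /b/ is a voiced obstruent in word-final position, so it devoices to [p]. → [ubpomavwibixjehip].
/tudokluzwakurubob/: /b/ is a voiced obstruent in word-final position, so it devoices to [p]. → [tudokluzwakurubop].
/titivepanuz/: /z/ is a voiced obstruent in word-final position, so it devoices to [s]. → [titivepanus].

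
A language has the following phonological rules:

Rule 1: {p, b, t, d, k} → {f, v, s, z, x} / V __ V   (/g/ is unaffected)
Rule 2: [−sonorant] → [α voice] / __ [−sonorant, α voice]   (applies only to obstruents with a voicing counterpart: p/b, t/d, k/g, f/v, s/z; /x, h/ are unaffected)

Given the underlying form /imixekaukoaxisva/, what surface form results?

imixexauxoaxizva

Rule 1 (intervocalic spirantization): /k/ is a stop between vowels /e/ and /a/, so it spirantizes to the fricative [x]. /k/ is a stop between vowels /u/ and /o/, so it spirantizes to the fricative [x]. /imixekaukoaxisva/ → imixexauxoaxisva.
Rule 2 (regressive voicing assimilation): /s/ precedes the voiced obstruent /v/, so it voices to [z] by assimilation. /imixexauxoaxisva/ → imixexauxoaxizva.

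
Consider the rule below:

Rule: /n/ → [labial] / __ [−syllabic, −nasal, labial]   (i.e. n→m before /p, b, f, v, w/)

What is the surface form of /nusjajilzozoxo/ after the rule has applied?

No segment of /nusjajilzozoxo/ meets the structural description of the rule, so the form surfaces unchanged.

nusjajilzozoxo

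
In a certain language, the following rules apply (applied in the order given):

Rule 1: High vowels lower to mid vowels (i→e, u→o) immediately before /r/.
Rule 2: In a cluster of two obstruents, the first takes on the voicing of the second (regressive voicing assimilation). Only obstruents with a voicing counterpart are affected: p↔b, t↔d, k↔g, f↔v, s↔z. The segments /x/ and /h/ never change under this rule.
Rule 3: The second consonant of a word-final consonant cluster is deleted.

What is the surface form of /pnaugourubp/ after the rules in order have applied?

Rule 1 (pre-rhotic lowering): /u/ is a high vowel immediately before /r/, so it lowers to [o]. /pnaugourubp/ → pnaugoorubp.
Rule 2 (regressive voicing assimilation): /b/ precedes the voiceless obstruent /p/, so it devoices to [p] by assimilation. /pnaugoorubp/ → pnaugoorupp.
Rule 3 (final cluster simplification): /p/ is the second consonant of a word-final cluster /pp/, so it deletes. /pnaugoorupp/ → pnaugoorup.

pnaugoorup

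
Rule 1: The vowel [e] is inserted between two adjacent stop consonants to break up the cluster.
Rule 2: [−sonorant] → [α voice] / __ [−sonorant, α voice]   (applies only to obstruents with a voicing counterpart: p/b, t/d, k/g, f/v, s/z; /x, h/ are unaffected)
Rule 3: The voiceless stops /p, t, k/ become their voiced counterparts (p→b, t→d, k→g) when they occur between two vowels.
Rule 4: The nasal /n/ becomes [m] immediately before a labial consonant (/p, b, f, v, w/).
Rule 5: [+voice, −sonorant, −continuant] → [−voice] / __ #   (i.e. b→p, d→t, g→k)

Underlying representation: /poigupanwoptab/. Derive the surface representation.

Rule 1 (stop-cluster e-epenthesis): /p/ and /t/ form a stop–stop cluster, so [e] is inserted between them. /poigupanwoptab/ → poigupanwopetab.
Rule 2 (regressive voicing assimilation): no segment meets the environment; /poigupanwopetab/ is unchanged.
Rule 3 (intervocalic voicing): /p/ is a voiceless stop between vowels /u/ and /a/, so it voices to [b]. /p/ is a voiceless stop between vowels /o/ and /e/, so it voices to [b]. /t/ is a voiceless stop between vowels /e/ and /a/, so it voices to [d]. /poigupanwopetab/ → poigubanwobedab.
Rule 4 (nasal place assimilation): /n/ precedes the labial consonant /w/, so it assimilates in place to [m]. /poigubanwobedab/ → poigubamwobedab.
Rule 5 (final devoicing): /b/ is a voiced stop in word-final position, so it devoices to [p]. /poigubamwobedab/ → poigubamwobedap.

poigubamwobedap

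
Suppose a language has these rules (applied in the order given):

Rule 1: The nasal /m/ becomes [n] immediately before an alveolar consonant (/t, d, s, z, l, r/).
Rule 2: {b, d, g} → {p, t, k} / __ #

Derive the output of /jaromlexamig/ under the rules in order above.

jaronlexamik

Rule 1 (nasal place assimilation): /m/ precedes the alveolar consonant /l/, so it assimilates in place to [n]. /jaromlexamig/ → jaronlexamig.
Rule 2 (final devoicing): /g/ is a voiced stop in word-final position, so it devoices to [k]. /jaronlexamig/ → jaronlexamik.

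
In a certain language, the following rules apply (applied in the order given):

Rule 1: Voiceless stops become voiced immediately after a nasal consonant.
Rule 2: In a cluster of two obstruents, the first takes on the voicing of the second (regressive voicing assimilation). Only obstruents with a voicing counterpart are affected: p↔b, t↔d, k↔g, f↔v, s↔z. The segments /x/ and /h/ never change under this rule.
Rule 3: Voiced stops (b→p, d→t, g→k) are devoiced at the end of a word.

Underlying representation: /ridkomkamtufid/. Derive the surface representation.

Rule 1 (post-nasal voicing): /k/ is a voiceless stop immediately after the nasal /m/, so it voices to [g]. /t/ is a voiceless stop immediately after the nasal /m/, so it voices to [d]. /ridkomkamtufid/ → ridkomgamdufid.
Rule 2 (regressive voicing assimilation): /d/ precedes the voiceless obstruent /k/, so it devoices to [t] by assimilation. /ridkomgamdufid/ → ritkomgamdufid.
Rule 3 (final devoicing): /d/ is a voiced stop in word-final position, so it devoices to [t]. /ritkomgamdufid/ → ritkomgamdufit.

ritkomgamdufit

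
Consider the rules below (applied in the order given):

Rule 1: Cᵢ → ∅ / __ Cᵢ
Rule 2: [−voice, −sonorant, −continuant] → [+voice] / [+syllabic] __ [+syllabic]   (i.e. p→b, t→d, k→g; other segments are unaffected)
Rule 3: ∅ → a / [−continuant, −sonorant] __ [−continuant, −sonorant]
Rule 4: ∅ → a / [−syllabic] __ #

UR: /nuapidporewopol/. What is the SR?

nuabidaporewobola

Rule 1 (degemination): no segment meets the environment; /nuapidporewopol/ is unchanged.
Rule 2 (intervocalic voicing): /p/ is a voiceless stop between vowels /a/ and /i/, so it voices to [b]. /p/ is a voiceless stop between vowels /o/ and /o/, so it voices to [b]. /nuapidporewopol/ → nuabidporewobol.
Rule 3 (stop-cluster a-epenthesis): /d/ and /p/ form a stop–stop cluster, so [a] is inserted between them. /nuabidporewobol/ → nuabidaporewobol.
Rule 4 (final a-epenthesis): the form ends in the consonant /l/, so [a] is inserted word-finally. /nuabidaporewobol/ → nuabidaporewobola.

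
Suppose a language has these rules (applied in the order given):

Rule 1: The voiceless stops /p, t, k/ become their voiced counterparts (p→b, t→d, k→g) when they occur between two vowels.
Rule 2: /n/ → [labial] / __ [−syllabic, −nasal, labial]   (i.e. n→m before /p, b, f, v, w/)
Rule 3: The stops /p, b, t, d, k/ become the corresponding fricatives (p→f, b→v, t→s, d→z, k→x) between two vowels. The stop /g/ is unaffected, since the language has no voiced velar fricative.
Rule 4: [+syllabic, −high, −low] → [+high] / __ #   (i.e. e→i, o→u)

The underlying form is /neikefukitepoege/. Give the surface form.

neigefugizevoegi

Rule 1 (intervocalic voicing): /k/ is a voiceless stop between vowels /i/ and /e/, so it voices to [g]. /k/ is a voiceless stop between vowels /u/ and /i/, so it voices to [g]. /t/ is a voiceless stop between vowels /i/ and /e/, so it voices to [d]. /p/ is a voiceless stop between vowels /e/ and /o/, so it voices to [b]. /neikefukitepoege/ → neigefugideboege.
Rule 2 (nasal place assimilation): no segment meets the environment; /neigefugideboege/ is unchanged.
Rule 3 (intervocalic spirantization): /d/ is a stop between vowels /i/ and /e/, so it spirantizes to the fricative [z]. /b/ is a stop between vowels /e/ and /o/, so it spirantizes to the fricative [v]. /neigefugideboege/ → neigefugizevoege.
Rule 4 (final vowel raising): /e/ is a mid vowel in word-final position, so it raises to [i]. /neigefugizevoege/ → neigefugizevoegi.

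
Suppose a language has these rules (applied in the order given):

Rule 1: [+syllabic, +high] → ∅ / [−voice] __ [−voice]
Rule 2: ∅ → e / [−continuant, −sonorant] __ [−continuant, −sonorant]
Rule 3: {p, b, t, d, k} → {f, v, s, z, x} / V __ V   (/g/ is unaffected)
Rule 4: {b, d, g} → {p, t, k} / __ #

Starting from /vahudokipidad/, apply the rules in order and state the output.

vahuzoxefizat

Rule 1 (high vowel syncope): /i/ is a high vowel flanked by voiceless consonants /k/ and /p/, so it deletes. /vahudokipidad/ → vahudokpidad.
Rule 2 (stop-cluster e-epenthesis): /k/ and /p/ form a stop–stop cluster, so [e] is inserted between them. /vahudokpidad/ → vahudokepidad.
Rule 3 (intervocalic spirantization): /d/ is a stop between vowels /u/ and /o/, so it spirantizes to the fricative [z]. /k/ is a stop between vowels /o/ and /e/, so it spirantizes to the fricative [x]. /p/ is a stop between vowels /e/ and /i/, so it spirantizes to the fricative [f]. /d/ is a stop between vowels /i/ and /a/, so it spirantizes to the fricative [z]. /vahudokepidad/ → vahuzoxefizad.
Rule 4 (final devoicing): /d/ is a voiced stop in word-final position, so it devoices to [t]. /vahuzoxefizad/ → vahuzoxefizat.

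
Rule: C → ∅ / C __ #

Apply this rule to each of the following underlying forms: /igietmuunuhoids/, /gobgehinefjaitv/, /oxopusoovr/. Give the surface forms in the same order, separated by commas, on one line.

/igietmuunuhoids/: /s/ is the second consonant of a word-final cluster /ds/, so it deletes. → [igietmuunuhoid].
/gobgehinefjaitv/: /v/ is the second consonant of a word-final cluster /tv/, so it deletes. → [gobgehinefjait].
/oxopusoovr/: /r/ is the second consonant of a word-final cluster /vr/, so it deletes. → [oxopusoov].

igietmuunuhoid, gobgehinefjait, oxopusoov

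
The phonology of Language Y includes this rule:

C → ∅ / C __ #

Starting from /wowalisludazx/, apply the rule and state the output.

/x/ is the second consonant of a word-final cluster /zx/, so it deletes.
Surface form: [wowalisludaz].

wowalisludaz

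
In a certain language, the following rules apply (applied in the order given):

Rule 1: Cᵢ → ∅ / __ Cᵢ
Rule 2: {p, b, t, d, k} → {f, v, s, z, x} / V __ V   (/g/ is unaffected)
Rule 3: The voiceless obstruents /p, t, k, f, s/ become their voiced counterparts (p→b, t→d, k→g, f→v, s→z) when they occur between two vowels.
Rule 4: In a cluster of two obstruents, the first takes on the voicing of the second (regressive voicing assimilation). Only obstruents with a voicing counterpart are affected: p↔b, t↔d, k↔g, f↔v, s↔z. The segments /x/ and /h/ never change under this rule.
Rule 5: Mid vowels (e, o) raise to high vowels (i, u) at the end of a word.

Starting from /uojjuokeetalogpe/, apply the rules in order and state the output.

uojuoxeezalokpi

Rule 1 (degemination): /jj/ is a geminate; the first /j/ deletes. /uojjuokeetalogpe/ → uojuokeetalogpe.
Rule 2 (intervocalic spirantization): /k/ is a stop between vowels /o/ and /e/, so it spirantizes to the fricative [x]. /t/ is a stop between vowels /e/ and /a/, so it spirantizes to the fricative [s]. /uojuokeetalogpe/ → uojuoxeesalogpe.
Rule 3 (intervocalic voicing): /s/ is a voiceless obstruent between vowels /e/ and /a/, so it voices to [z]. /uojuoxeesalogpe/ → uojuoxeezalogpe.
Rule 4 (regressive voicing assimilation): /g/ precedes the voiceless obstruent /p/, so it devoices to [k] by assimilation. /uojuoxeezalogpe/ → uojuoxeezalokpe.
Rule 5 (final vowel raising): /e/ is a mid vowel in word-final position, so it raises to [i]. /uojuoxeezalokpe/ → uojuoxeezalokpi.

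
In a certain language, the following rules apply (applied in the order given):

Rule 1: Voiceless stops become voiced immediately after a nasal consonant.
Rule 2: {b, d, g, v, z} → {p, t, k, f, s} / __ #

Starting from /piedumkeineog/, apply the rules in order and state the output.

Rule 1 (post-nasal voicing): /k/ is a voiceless stop immediately after the nasal /m/, so it voices to [g]. /piedumkeineog/ → piedumgeineog.
Rule 2 (final devoicing): /g/ is a voiced obstruent in word-final position, so it devoices to [k]. /piedumgeineog/ → piedumgeineok.

piedumgeineok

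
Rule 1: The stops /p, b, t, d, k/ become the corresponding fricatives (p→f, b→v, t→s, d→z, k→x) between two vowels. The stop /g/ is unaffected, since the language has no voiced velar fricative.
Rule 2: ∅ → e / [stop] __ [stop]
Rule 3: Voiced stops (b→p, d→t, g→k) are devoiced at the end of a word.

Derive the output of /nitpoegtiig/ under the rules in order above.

nitepoegetiik

Rule 1 (intervocalic spirantization): no segment meets the environment; /nitpoegtiig/ is unchanged.
Rule 2 (stop-cluster e-epenthesis): /t/ and /p/ form a stop–stop cluster, so [e] is inserted between them. /g/ and /t/ form a stop–stop cluster, so [e] is inserted between them. /nitpoegtiig/ → nitepoegetiig.
Rule 3 (final devoicing): /g/ is a voiced stop in word-final position, so it devoices to [k]. /nitepoegetiig/ → nitepoegetiik.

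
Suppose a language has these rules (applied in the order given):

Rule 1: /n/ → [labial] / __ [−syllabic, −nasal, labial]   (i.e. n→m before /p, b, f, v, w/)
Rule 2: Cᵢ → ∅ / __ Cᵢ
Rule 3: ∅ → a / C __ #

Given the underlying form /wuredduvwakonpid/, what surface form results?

Rule 1 (nasal place assimilation): /n/ precedes the labial consonant /p/, so it assimilates in place to [m]. /wuredduvwakonpid/ → wuredduvwakompid.
Rule 2 (degemination): /dd/ is a geminate; the first /d/ deletes. /wuredduvwakompid/ → wureduvwakompid.
Rule 3 (final a-epenthesis): the form ends in the consonant /d/, so [a] is inserted word-finally. /wureduvwakompid/ → wureduvwakompida.

wureduvwakompida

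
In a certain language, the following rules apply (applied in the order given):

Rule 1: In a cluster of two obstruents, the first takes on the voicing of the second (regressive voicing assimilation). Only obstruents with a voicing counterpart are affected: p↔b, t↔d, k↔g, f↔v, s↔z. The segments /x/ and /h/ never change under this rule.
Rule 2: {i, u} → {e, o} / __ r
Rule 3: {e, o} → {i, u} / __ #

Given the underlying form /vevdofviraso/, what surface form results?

Rule 1 (regressive voicing assimilation): /f/ precedes the voiced obstruent /v/, so it voices to [v] by assimilation. /vevdofviraso/ → vevdovviraso.
Rule 2 (pre-rhotic lowering): /i/ is a high vowel immediately before /r/, so it lowers to [e]. /vevdovviraso/ → vevdovveraso.
Rule 3 (final vowel raising): /o/ is a mid vowel in word-final position, so it raises to [u]. /vevdovveraso/ → vevdovverasu.

vevdovverasu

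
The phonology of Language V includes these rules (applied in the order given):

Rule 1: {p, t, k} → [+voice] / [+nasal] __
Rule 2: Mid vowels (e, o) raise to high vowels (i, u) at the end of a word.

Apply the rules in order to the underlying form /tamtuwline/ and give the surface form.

tamduwlini

Rule 1 (post-nasal voicing): /t/ is a voiceless stop immediately after the nasal /m/, so it voices to [d]. /tamtuwline/ → tamduwline.
Rule 2 (final vowel raising): /e/ is a mid vowel in word-final position, so it raises to [i]. /tamduwline/ → tamduwlini.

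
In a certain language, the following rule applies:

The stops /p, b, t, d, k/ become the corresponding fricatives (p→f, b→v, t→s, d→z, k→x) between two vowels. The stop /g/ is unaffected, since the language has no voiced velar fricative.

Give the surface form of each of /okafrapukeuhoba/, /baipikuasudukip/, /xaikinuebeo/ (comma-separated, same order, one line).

/okafrapukeuhoba/: /k/ is a stop between vowels /o/ and /a/, so it spirantizes to the fricative [x]. /p/ is a stop between vowels /a/ and /u/, so it spirantizes to the fricative [f]. /k/ is a stop between vowels /u/ and /e/, so it spirantizes to the fricative [x]. /b/ is a stop between vowels /o/ and /a/, so it spirantizes to the fricative [v]. → [oxafrafuxeuhova].
/baipikuasudukip/: /p/ is a stop between vowels /i/ and /i/, so it spirantizes to the fricative [f]. /k/ is a stop between vowels /i/ and /u/, so it spirantizes to the fricative [x]. /d/ is a stop between vowels /u/ and /u/, so it spirantizes to the fricative [z]. /k/ is a stop between vowels /u/ and /i/, so it spirantizes to the fricative [x]. → [baifixuasuzuxip].
/xaikinuebeo/: /k/ is a stop between vowels /i/ and /i/, so it spirantizes to the fricative [x]. /b/ is a stop between vowels /e/ and /e/, so it spirantizes to the fricative [v]. → [xaixinueveo].

oxafrafuxeuhova, baifixuasuzuxip, xaixinueveo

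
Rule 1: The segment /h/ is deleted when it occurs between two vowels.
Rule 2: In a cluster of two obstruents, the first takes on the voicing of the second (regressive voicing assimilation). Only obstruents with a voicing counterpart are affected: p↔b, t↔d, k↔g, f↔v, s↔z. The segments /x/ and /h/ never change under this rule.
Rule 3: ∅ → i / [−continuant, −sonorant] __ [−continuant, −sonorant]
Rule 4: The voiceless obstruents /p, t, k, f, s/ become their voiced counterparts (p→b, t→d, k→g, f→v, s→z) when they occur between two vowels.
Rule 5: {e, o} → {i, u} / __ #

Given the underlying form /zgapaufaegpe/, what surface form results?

Rule 1 (intervocalic h-deletion): no segment meets the environment; /zgapaufaegpe/ is unchanged.
Rule 2 (regressive voicing assimilation): /g/ precedes the voiceless obstruent /p/, so it devoices to [k] by assimilation. /zgapaufaegpe/ → zgapaufaekpe.
Rule 3 (stop-cluster i-epenthesis): /k/ and /p/ form a stop–stop cluster, so [i] is inserted between them. /zgapaufaekpe/ → zgapaufaekipe.
Rule 4 (intervocalic voicing): /p/ is a voiceless obstruent between vowels /a/ and /a/, so it voices to [b]. /f/ is a voiceless obstruent between vowels /u/ and /a/, so it voices to [v]. /k/ is a voiceless obstruent between vowels /e/ and /i/, so it voices to [g]. /p/ is a voiceless obstruent between vowels /i/ and /e/, so it voices to [b]. /zgapaufaekipe/ → zgabauvaegibe.
Rule 5 (final vowel raising): /e/ is a mid vowel in word-final position, so it raises to [i]. /zgabauvaegibe/ → zgabauvaegibi.

zgabauvaegibi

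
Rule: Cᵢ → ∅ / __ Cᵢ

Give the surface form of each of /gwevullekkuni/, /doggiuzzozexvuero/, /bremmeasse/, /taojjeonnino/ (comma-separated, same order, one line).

/gwevullekkuni/: /ll/ is a geminate; the first /l/ deletes. /kk/ is a geminate; the first /k/ deletes. → [gwevulekuni].
/doggiuzzozexvuero/: /gg/ is a geminate; the first /g/ deletes. /zz/ is a geminate; the first /z/ deletes. → [dogiuzozexvuero].
/bremmeasse/: /mm/ is a geminate; the first /m/ deletes. /ss/ is a geminate; the first /s/ deletes. → [bremease].
/taojjeonnino/: /jj/ is a geminate; the first /j/ deletes. /nn/ is a geminate; the first /n/ deletes. → [taojeonino].

gwevulekuni, dogiuzozexvuero, bremease, taojeonino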